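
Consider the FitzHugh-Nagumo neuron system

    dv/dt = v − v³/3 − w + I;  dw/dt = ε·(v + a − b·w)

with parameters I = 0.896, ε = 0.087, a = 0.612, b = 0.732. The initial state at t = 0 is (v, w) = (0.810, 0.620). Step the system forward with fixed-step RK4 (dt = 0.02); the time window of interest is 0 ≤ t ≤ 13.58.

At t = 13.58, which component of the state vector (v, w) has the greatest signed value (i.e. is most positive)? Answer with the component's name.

t=0.000: state=(0.810, 0.620)
step 1 (dt=0.02): k1=(0.909, 0.084), k2=(0.911, 0.085), k3=(0.911, 0.085), k4=(0.913, 0.086); state += dt/6·(k1+2k2+2k3+k4)
t=0.020: state=(0.828, 0.622)
t=0.040: state=(0.847, 0.623)
t=0.060: state=(0.865, 0.625)
continuing one RK4 step at a time; state shown every 25 steps (Δt=0.5):
t=0.500: state=(1.260, 0.671)
t=1.000: state=(1.575, 0.738)
t=1.500: state=(1.708, 0.812)
t=2.000: state=(1.736, 0.887)
t=2.500: state=(1.723, 0.959)
t=3.000: state=(1.696, 1.028)
t=3.500: state=(1.663, 1.094)
t=4.000: state=(1.628, 1.157)
t=4.500: state=(1.592, 1.216)
t=5.000: state=(1.555, 1.271)
t=5.500: state=(1.518, 1.323)
t=6.000: state=(1.480, 1.372)
t=6.500: state=(1.441, 1.418)
t=7.000: state=(1.402, 1.460)
t=7.500: state=(1.361, 1.500)
t=8.000: state=(1.318, 1.537)
t=8.500: state=(1.274, 1.570)
t=9.000: state=(1.229, 1.601)
t=9.500: state=(1.180, 1.628)
t=10.000: state=(1.128, 1.653)
t=10.500: state=(1.072, 1.674)
t=11.000: state=(1.011, 1.693)
t=11.500: state=(0.941, 1.708)
t=12.000: state=(0.861, 1.719)
t=12.500: state=(0.764, 1.726)
t=13.000: state=(0.642, 1.728)
t=13.500: state=(0.478, 1.725)
t=13.580: state=(0.446, 1.723)
compare at T: v=0.446, w=1.723

largest component: w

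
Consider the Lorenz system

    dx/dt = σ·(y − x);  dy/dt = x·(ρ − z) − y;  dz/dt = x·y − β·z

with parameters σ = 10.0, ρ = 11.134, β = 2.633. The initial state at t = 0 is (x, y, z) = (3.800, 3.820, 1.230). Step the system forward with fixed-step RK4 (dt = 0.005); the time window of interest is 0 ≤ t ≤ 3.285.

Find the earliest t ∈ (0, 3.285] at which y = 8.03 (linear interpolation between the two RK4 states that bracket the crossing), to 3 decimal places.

t=0.000: state=(3.800, 3.820, 1.230)
step 1 (dt=0.005): k1=(0.200, 33.815, 11.277), k2=(1.040, 33.628, 11.526), k3=(1.015, 33.647, 11.531), k4=(1.832, 33.478, 11.785); state += dt/6·(k1+2k2+2k3+k4)
t=0.005: state=(3.805, 3.988, 1.288)
t=0.010: state=(3.818, 4.155, 1.348)
t=0.015: state=(3.839, 4.320, 1.411)
t=0.125: state=(5.587, 7.958, 3.832)
next step: t=0.130: state=(5.707, 8.121, 4.008) — y has crossed 8.03
linear interpolation between t=0.125 (7.95798) and t=0.130 (8.12147) → t≈0.127

t = 0.127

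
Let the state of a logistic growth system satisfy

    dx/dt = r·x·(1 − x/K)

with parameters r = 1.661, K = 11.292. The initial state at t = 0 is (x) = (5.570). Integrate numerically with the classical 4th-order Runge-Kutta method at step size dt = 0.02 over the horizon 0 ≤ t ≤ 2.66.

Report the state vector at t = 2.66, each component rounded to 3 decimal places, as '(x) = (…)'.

(x) = (11.154)

t=0.000: state=(5.570)
step 1 (dt=0.02): k1=(4.688), k2=(4.689), k3=(4.689), k4=(4.689); state += dt/6·(k1+2k2+2k3+k4)
t=0.020: state=(5.664)
t=0.040: state=(5.758)
t=0.060: state=(5.851)
continuing one RK4 step at a time; state shown every 5 steps (Δt=0.1):
t=0.100: state=(6.038)
t=0.200: state=(6.501)
t=0.300: state=(6.953)
t=0.400: state=(7.387)
t=0.500: state=(7.800)
t=0.600: state=(8.187)
t=0.700: state=(8.547)
t=0.800: state=(8.877)
t=0.900: state=(9.178)
t=1.000: state=(9.448)
t=1.100: state=(9.690)
t=1.200: state=(9.905)
t=1.300: state=(10.095)
t=1.400: state=(10.262)
t=1.500: state=(10.407)
t=1.600: state=(10.533)
t=1.700: state=(10.643)
t=1.800: state=(10.737)
t=1.900: state=(10.819)
t=2.000: state=(10.888)
t=2.100: state=(10.948)
t=2.200: state=(11.000)
t=2.300: state=(11.043)
t=2.400: state=(11.081)
t=2.500: state=(11.112)
t=2.600: state=(11.140)
t=2.660: state=(11.154)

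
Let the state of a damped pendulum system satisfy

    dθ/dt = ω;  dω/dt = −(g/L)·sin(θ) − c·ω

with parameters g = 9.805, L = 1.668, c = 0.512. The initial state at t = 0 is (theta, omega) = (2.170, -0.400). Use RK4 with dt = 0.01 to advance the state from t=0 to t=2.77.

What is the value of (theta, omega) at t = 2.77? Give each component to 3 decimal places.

t=0.000: state=(2.170, -0.400)
step 1 (dt=0.01): k1=(-0.400, -4.649), k2=(-0.423, -4.644), k3=(-0.423, -4.645), k4=(-0.446, -4.640); state += dt/6·(k1+2k2+2k3+k4)
t=0.010: state=(2.166, -0.446)
t=0.020: state=(2.161, -0.493)
t=0.030: state=(2.156, -0.539)
continuing one RK4 step at a time; state shown every 10 steps (Δt=0.1):
t=0.100: state=(2.107, -0.862)
t=0.200: state=(1.998, -1.326)
t=0.300: state=(1.841, -1.797)
t=0.400: state=(1.638, -2.271)
t=0.500: state=(1.388, -2.728)
t=0.600: state=(1.094, -3.133)
t=0.700: state=(0.765, -3.434)
t=0.800: state=(0.413, -3.579)
t=0.900: state=(0.055, -3.531)
t=1.000: state=(-0.287, -3.287)
t=1.100: state=(-0.596, -2.877)
t=1.200: state=(-0.859, -2.351)
t=1.300: state=(-1.064, -1.762)
t=1.400: state=(-1.210, -1.154)
t=1.500: state=(-1.295, -0.551)
t=1.600: state=(-1.321, 0.031)
t=1.700: state=(-1.290, 0.583)
t=1.800: state=(-1.206, 1.098)
t=1.900: state=(-1.072, 1.564)
t=2.000: state=(-0.895, 1.963)
t=2.100: state=(-0.683, 2.272)
t=2.200: state=(-0.445, 2.464)
t=2.300: state=(-0.194, 2.520)
t=2.400: state=(0.054, 2.434)
t=2.500: state=(0.288, 2.213)
t=2.600: state=(0.493, 1.883)
t=2.700: state=(0.662, 1.474)
t=2.770: state=(0.754, 1.159)

(theta, omega) = (0.754, 1.159)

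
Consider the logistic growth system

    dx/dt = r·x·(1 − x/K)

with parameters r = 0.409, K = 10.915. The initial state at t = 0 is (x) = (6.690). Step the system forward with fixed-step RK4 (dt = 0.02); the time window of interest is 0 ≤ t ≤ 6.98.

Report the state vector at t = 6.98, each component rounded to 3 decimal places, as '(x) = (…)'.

(x) = (10.532)

t=0.000: state=(6.690)
step 1 (dt=0.02): k1=(1.059), k2=(1.058), k3=(1.058), k4=(1.057); state += dt/6·(k1+2k2+2k3+k4)
t=0.020: state=(6.711)
t=0.040: state=(6.732)
t=0.060: state=(6.753)
continuing one RK4 step at a time; state shown every 25 steps (Δt=0.5):
t=0.500: state=(7.206)
t=1.000: state=(7.689)
t=1.500: state=(8.134)
t=2.000: state=(8.536)
t=2.500: state=(8.895)
t=3.000: state=(9.210)
t=3.500: state=(9.484)
t=4.000: state=(9.720)
t=4.500: state=(9.920)
t=5.000: state=(10.091)
t=5.500: state=(10.233)
t=6.000: state=(10.353)
t=6.500: state=(10.453)
t=6.980: state=(10.532)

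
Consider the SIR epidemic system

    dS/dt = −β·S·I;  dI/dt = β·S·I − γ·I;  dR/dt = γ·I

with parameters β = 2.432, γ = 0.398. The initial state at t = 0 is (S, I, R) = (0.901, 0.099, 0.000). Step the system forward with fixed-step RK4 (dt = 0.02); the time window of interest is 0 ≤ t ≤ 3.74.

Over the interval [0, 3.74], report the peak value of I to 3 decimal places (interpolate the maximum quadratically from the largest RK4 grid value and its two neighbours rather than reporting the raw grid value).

max I = 0.557

t=0.000: state=(0.901, 0.099, 0.000)
step 1 (dt=0.02): k1=(-0.217, 0.178, 0.039), k2=(-0.220, 0.180, 0.040), k3=(-0.220, 0.180, 0.040), k4=(-0.224, 0.183, 0.041); state += dt/6·(k1+2k2+2k3+k4)
t=0.020: state=(0.897, 0.103, 0.001)
t=0.040: state=(0.892, 0.106, 0.002)
t=0.060: state=(0.887, 0.110, 0.002)
continuing one RK4 step at a time; state shown every 10 steps (Δt=0.2):
t=0.200: state=(0.850, 0.140, 0.009)
t=0.400: state=(0.785, 0.193, 0.023)
t=0.600: state=(0.704, 0.256, 0.040)
t=0.800: state=(0.611, 0.325, 0.063)
t=1.000: state=(0.513, 0.395, 0.092)
t=1.200: state=(0.417, 0.457, 0.126)
t=1.400: state=(0.330, 0.506, 0.165)
t=1.600: state=(0.256, 0.538, 0.206)
t=1.800: state=(0.196, 0.554, 0.250)
t=2.000: state=(0.149, 0.557, 0.294)
t=2.200: state=(0.114, 0.548, 0.338)
t=2.400: state=(0.088, 0.531, 0.381)
t=2.600: state=(0.068, 0.509, 0.423)
t=2.800: state=(0.054, 0.484, 0.462)
t=3.000: state=(0.043, 0.458, 0.500)
t=3.200: state=(0.034, 0.431, 0.535)
t=3.400: state=(0.028, 0.404, 0.568)
t=3.600: state=(0.023, 0.378, 0.599)
t=3.740: state=(0.020, 0.360, 0.620)
largest grid value and its neighbours: I(1.920)=0.55717, I(1.940)=0.55719, I(1.960)=0.55709
parabola through these three points peaks at t≈1.933 with I≈0.55720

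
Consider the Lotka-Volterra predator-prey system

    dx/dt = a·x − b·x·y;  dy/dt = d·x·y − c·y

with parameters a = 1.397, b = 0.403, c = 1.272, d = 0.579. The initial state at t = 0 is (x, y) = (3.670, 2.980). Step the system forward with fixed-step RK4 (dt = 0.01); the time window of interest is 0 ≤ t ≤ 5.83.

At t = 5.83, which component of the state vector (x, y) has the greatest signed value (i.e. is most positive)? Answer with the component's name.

t=0.000: state=(3.670, 2.980)
step 1 (dt=0.01): k1=(0.720, 2.542), k2=(0.701, 2.559), k3=(0.701, 2.559), k4=(0.683, 2.576); state += dt/6·(k1+2k2+2k3+k4)
t=0.010: state=(3.677, 3.006)
t=0.020: state=(3.684, 3.032)
t=0.030: state=(3.690, 3.058)
continuing one RK4 step at a time; state shown every 20 steps (Δt=0.2):
t=0.200: state=(3.733, 3.553)
t=0.400: state=(3.610, 4.222)
t=0.600: state=(3.304, 4.893)
t=0.800: state=(2.878, 5.431)
t=1.000: state=(2.423, 5.724)
t=1.200: state=(2.016, 5.735)
t=1.400: state=(1.692, 5.506)
t=1.600: state=(1.457, 5.119)
t=1.800: state=(1.299, 4.653)
t=2.000: state=(1.204, 4.168)
t=2.200: state=(1.159, 3.704)
t=2.400: state=(1.157, 3.283)
t=2.600: state=(1.192, 2.916)
t=2.800: state=(1.263, 2.606)
t=3.000: state=(1.368, 2.352)
t=3.200: state=(1.509, 2.153)
t=3.400: state=(1.688, 2.008)
t=3.600: state=(1.906, 1.917)
t=3.800: state=(2.164, 1.881)
t=4.000: state=(2.457, 1.905)
t=4.200: state=(2.778, 2.000)
t=4.400: state=(3.106, 2.180)
t=4.600: state=(3.408, 2.466)
t=4.800: state=(3.637, 2.878)
t=5.000: state=(3.734, 3.425)
t=5.200: state=(3.651, 4.080)
t=5.400: state=(3.380, 4.761)
t=5.600: state=(2.972, 5.337)
t=5.800: state=(2.516, 5.686)
t=5.830: state=(2.449, 5.715)
compare at T: x=2.449, y=5.715

largest component: y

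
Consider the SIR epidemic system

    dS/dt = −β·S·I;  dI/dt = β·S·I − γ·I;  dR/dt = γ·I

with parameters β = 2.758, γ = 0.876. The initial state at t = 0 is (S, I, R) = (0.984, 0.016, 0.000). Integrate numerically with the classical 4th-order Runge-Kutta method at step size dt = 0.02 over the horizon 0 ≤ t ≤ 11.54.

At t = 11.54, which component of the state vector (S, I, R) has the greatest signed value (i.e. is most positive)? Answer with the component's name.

largest component: R

t=0.000: state=(0.984, 0.016, 0.000)
step 1 (dt=0.02): k1=(-0.043, 0.029, 0.014), k2=(-0.044, 0.030, 0.014), k3=(-0.044, 0.030, 0.014), k4=(-0.045, 0.030, 0.015); state += dt/6·(k1+2k2+2k3+k4)
t=0.020: state=(0.983, 0.017, 0.000)
t=0.040: state=(0.982, 0.017, 0.001)
t=0.060: state=(0.981, 0.018, 0.001)
continuing one RK4 step at a time; state shown every 25 steps (Δt=0.5):
t=0.500: state=(0.949, 0.039, 0.011)
t=1.000: state=(0.872, 0.090, 0.038)
t=1.500: state=(0.729, 0.176, 0.095)
t=2.000: state=(0.534, 0.272, 0.194)
t=2.500: state=(0.352, 0.321, 0.326)
t=3.000: state=(0.227, 0.307, 0.466)
t=3.500: state=(0.154, 0.256, 0.590)
t=4.000: state=(0.112, 0.198, 0.690)
t=4.500: state=(0.089, 0.147, 0.765)
t=5.000: state=(0.075, 0.106, 0.820)
t=5.500: state=(0.066, 0.075, 0.859)
t=6.000: state=(0.060, 0.053, 0.887)
t=6.500: state=(0.057, 0.037, 0.906)
t=7.000: state=(0.054, 0.026, 0.920)
t=7.500: state=(0.053, 0.018, 0.929)
t=8.000: state=(0.052, 0.012, 0.936)
t=8.500: state=(0.051, 0.009, 0.940)
t=9.000: state=(0.050, 0.006, 0.944)
t=9.500: state=(0.050, 0.004, 0.946)
t=10.000: state=(0.050, 0.003, 0.947)
t=10.500: state=(0.050, 0.002, 0.948)
t=11.000: state=(0.050, 0.001, 0.949)
t=11.500: state=(0.050, 0.001, 0.950)
t=11.540: state=(0.049, 0.001, 0.950)
compare at T: S=0.049, I=0.001, R=0.950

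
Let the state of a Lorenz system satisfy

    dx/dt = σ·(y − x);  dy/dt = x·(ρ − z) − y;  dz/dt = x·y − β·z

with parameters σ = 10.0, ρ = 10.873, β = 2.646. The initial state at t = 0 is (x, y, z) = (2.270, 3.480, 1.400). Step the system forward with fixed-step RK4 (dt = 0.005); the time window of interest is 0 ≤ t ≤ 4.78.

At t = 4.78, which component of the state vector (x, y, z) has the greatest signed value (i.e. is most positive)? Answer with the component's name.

t=0.000: state=(2.270, 3.480, 1.400)
step 1 (dt=0.005): k1=(12.100, 18.024, 4.195), k2=(12.248, 18.241, 4.376), k3=(12.250, 18.243, 4.378), k4=(12.400, 18.462, 4.563); state += dt/6·(k1+2k2+2k3+k4)
t=0.005: state=(2.331, 3.571, 1.422)
t=0.010: state=(2.394, 3.665, 1.446)
t=0.015: state=(2.458, 3.760, 1.471)
continuing one RK4 step at a time; state shown every 40 steps (Δt=0.2):
t=0.200: state=(6.083, 8.606, 4.967)
t=0.400: state=(8.748, 7.563, 14.799)
t=0.600: state=(3.843, 1.718, 12.672)
t=0.800: state=(1.802, 1.606, 8.019)
t=1.000: state=(2.258, 2.852, 5.385)
t=1.200: state=(4.239, 5.641, 5.344)
t=1.400: state=(7.155, 8.146, 9.946)
t=1.600: state=(6.335, 4.782, 13.287)
t=1.800: state=(3.624, 2.836, 10.379)
t=2.000: state=(3.220, 3.504, 7.652)
t=2.200: state=(4.487, 5.407, 7.177)
t=2.400: state=(6.298, 6.911, 9.765)
t=2.600: state=(6.056, 5.273, 11.959)
t=2.800: state=(4.399, 3.797, 10.491)
t=3.000: state=(3.989, 4.152, 8.615)
t=3.200: state=(4.828, 5.425, 8.358)
t=3.400: state=(5.873, 6.163, 9.975)
t=3.600: state=(5.648, 5.195, 11.113)
t=3.800: state=(4.692, 4.335, 10.235)
t=4.000: state=(4.466, 4.591, 9.092)
t=4.200: state=(5.028, 5.396, 9.052)
t=4.400: state=(5.595, 5.711, 10.057)
t=4.600: state=(5.387, 5.112, 10.603)
t=4.780: state=(4.882, 4.661, 10.117)
compare at T: x=4.882, y=4.661, z=10.117

largest component: z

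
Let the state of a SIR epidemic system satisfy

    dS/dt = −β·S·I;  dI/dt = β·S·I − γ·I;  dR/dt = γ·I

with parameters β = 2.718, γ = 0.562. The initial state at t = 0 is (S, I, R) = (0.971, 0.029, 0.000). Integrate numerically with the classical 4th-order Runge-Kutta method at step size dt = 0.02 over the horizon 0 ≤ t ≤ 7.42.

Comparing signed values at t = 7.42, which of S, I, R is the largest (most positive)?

largest component: R

t=0.000: state=(0.971, 0.029, 0.000)
step 1 (dt=0.02): k1=(-0.077, 0.060, 0.016), k2=(-0.078, 0.061, 0.017), k3=(-0.078, 0.061, 0.017), k4=(-0.080, 0.063, 0.017); state += dt/6·(k1+2k2+2k3+k4)
t=0.020: state=(0.969, 0.030, 0.000)
t=0.040: state=(0.968, 0.032, 0.001)
t=0.060: state=(0.966, 0.033, 0.001)
continuing one RK4 step at a time; state shown every 25 steps (Δt=0.5):
t=0.500: state=(0.907, 0.079, 0.014)
t=1.000: state=(0.763, 0.187, 0.050)
t=1.500: state=(0.532, 0.343, 0.124)
t=2.000: state=(0.306, 0.455, 0.239)
t=2.500: state=(0.162, 0.468, 0.370)
t=3.000: state=(0.088, 0.416, 0.495)
t=3.500: state=(0.053, 0.345, 0.603)
t=4.000: state=(0.035, 0.276, 0.690)
t=4.500: state=(0.025, 0.217, 0.758)
t=5.000: state=(0.019, 0.169, 0.812)
t=5.500: state=(0.016, 0.130, 0.854)
t=6.000: state=(0.013, 0.100, 0.886)
t=6.500: state=(0.012, 0.077, 0.911)
t=7.000: state=(0.011, 0.059, 0.930)
t=7.420: state=(0.010, 0.047, 0.943)
compare at T: S=0.010, I=0.047, R=0.943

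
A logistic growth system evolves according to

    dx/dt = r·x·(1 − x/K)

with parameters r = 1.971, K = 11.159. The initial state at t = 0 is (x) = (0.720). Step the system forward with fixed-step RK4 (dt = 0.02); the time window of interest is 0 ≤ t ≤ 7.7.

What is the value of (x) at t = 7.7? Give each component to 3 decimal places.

t=0.000: state=(0.720)
step 1 (dt=0.02): k1=(1.328), k2=(1.350), k3=(1.351), k4=(1.374); state += dt/6·(k1+2k2+2k3+k4)
t=0.020: state=(0.747)
t=0.040: state=(0.775)
t=0.060: state=(0.804)
continuing one RK4 step at a time; state shown every 25 steps (Δt=0.5):
t=0.500: state=(1.740)
t=1.000: state=(3.695)
t=1.500: state=(6.362)
t=2.000: state=(8.708)
t=2.500: state=(10.098)
t=3.000: state=(10.738)
t=3.500: state=(10.998)
t=4.000: state=(11.098)
t=4.500: state=(11.136)
t=5.000: state=(11.151)
t=5.500: state=(11.156)
t=6.000: state=(11.158)
t=6.500: state=(11.159)
t=7.000: state=(11.159)
t=7.500: state=(11.159)
t=7.700: state=(11.159)

(x) = (11.159)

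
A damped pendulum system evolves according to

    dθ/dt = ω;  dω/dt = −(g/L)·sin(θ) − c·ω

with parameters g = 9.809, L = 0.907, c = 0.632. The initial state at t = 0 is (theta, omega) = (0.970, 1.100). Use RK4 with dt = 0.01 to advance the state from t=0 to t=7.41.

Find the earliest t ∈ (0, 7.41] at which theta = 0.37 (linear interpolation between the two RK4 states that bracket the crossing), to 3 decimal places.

t=0.000: state=(0.970, 1.100)
step 1 (dt=0.01): k1=(1.100, -9.616), k2=(1.052, -9.619), k3=(1.052, -9.618), k4=(1.004, -9.619); state += dt/6·(k1+2k2+2k3+k4)
t=0.010: state=(0.981, 1.004)
t=0.020: state=(0.990, 0.908)
t=0.030: state=(0.999, 0.812)
continuing one RK4 step at a time; state shown every 25 steps (Δt=0.25):
t=0.250: state=(0.952, -1.176)
t=0.500: state=(0.448, -2.644)
t=0.520: state=(0.395, -2.699)
next step: t=0.530: state=(0.368, -2.722) — theta has crossed 0.37
linear interpolation between t=0.520 (0.39502) and t=0.530 (0.36792) → t≈0.529

t = 0.529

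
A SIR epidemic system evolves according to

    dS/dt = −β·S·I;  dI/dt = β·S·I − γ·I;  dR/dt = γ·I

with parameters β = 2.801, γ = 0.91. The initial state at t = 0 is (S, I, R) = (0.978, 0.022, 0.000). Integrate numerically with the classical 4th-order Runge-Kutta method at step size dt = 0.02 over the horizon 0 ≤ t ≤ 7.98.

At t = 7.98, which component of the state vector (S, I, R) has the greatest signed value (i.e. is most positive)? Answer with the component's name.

largest component: R

t=0.000: state=(0.978, 0.022, 0.000)
step 1 (dt=0.02): k1=(-0.060, 0.040, 0.020), k2=(-0.061, 0.041, 0.020), k3=(-0.061, 0.041, 0.020), k4=(-0.062, 0.042, 0.021); state += dt/6·(k1+2k2+2k3+k4)
t=0.020: state=(0.977, 0.023, 0.000)
t=0.040: state=(0.976, 0.024, 0.001)
t=0.060: state=(0.974, 0.025, 0.001)
continuing one RK4 step at a time; state shown every 25 steps (Δt=0.5):
t=0.500: state=(0.930, 0.053, 0.016)
t=1.000: state=(0.829, 0.117, 0.054)
t=1.500: state=(0.660, 0.212, 0.128)
t=2.000: state=(0.460, 0.295, 0.245)
t=2.500: state=(0.298, 0.316, 0.386)
t=3.000: state=(0.195, 0.281, 0.524)
t=3.500: state=(0.137, 0.224, 0.639)
t=4.000: state=(0.104, 0.168, 0.728)
t=4.500: state=(0.085, 0.122, 0.793)
t=5.000: state=(0.074, 0.086, 0.840)
t=5.500: state=(0.067, 0.060, 0.873)
t=6.000: state=(0.062, 0.042, 0.896)
t=6.500: state=(0.059, 0.029, 0.912)
t=7.000: state=(0.057, 0.020, 0.923)
t=7.500: state=(0.056, 0.014, 0.931)
t=7.980: state=(0.055, 0.009, 0.936)
compare at T: S=0.055, I=0.009, R=0.936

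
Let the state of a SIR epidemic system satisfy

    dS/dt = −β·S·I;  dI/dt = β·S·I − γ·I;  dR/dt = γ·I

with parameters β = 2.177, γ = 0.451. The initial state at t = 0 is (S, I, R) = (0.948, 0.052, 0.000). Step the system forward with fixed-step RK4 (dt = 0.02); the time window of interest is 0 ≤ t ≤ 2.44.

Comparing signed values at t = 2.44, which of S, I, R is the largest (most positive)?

largest component: I

t=0.000: state=(0.948, 0.052, 0.000)
step 1 (dt=0.02): k1=(-0.107, 0.084, 0.023), k2=(-0.109, 0.085, 0.024), k3=(-0.109, 0.085, 0.024), k4=(-0.111, 0.086, 0.024); state += dt/6·(k1+2k2+2k3+k4)
t=0.020: state=(0.946, 0.054, 0.000)
t=0.040: state=(0.944, 0.055, 0.001)
t=0.060: state=(0.941, 0.057, 0.001)
continuing one RK4 step at a time; state shown every 5 steps (Δt=0.1):
t=0.100: state=(0.936, 0.061, 0.003)
t=0.200: state=(0.923, 0.071, 0.006)
t=0.300: state=(0.908, 0.083, 0.009)
t=0.400: state=(0.890, 0.097, 0.013)
t=0.500: state=(0.870, 0.112, 0.018)
t=0.600: state=(0.848, 0.129, 0.023)
t=0.700: state=(0.822, 0.148, 0.029)
t=0.800: state=(0.794, 0.169, 0.037)
t=0.900: state=(0.764, 0.191, 0.045)
t=1.000: state=(0.731, 0.215, 0.054)
t=1.100: state=(0.696, 0.240, 0.064)
t=1.200: state=(0.658, 0.266, 0.076)
t=1.300: state=(0.619, 0.292, 0.088)
t=1.400: state=(0.580, 0.319, 0.102)
t=1.500: state=(0.539, 0.344, 0.117)
t=1.600: state=(0.499, 0.368, 0.133)
t=1.700: state=(0.459, 0.391, 0.150)
t=1.800: state=(0.421, 0.411, 0.168)
t=1.900: state=(0.384, 0.429, 0.187)
t=2.000: state=(0.349, 0.444, 0.207)
t=2.100: state=(0.317, 0.456, 0.227)
t=2.200: state=(0.287, 0.466, 0.248)
t=2.300: state=(0.259, 0.472, 0.269)
t=2.400: state=(0.233, 0.476, 0.290)
t=2.440: state=(0.224, 0.477, 0.299)
compare at T: S=0.224, I=0.477, R=0.299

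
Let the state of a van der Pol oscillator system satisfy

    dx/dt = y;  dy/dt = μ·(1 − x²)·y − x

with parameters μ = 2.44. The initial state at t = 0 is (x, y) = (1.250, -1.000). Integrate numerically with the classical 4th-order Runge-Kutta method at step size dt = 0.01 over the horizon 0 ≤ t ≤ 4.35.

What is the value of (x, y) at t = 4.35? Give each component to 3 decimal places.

t=0.000: state=(1.250, -1.000)
step 1 (dt=0.01): k1=(-1.000, 0.123), k2=(-0.999, 0.096), k3=(-1.000, 0.096), k4=(-0.999, 0.071); state += dt/6·(k1+2k2+2k3+k4)
t=0.010: state=(1.240, -0.999)
t=0.020: state=(1.230, -0.999)
t=0.030: state=(1.220, -0.999)
continuing one RK4 step at a time; state shown every 20 steps (Δt=0.2):
t=0.200: state=(1.046, -1.070)
t=0.400: state=(0.809, -1.334)
t=0.600: state=(0.492, -1.906)
t=0.800: state=(0.009, -3.041)
t=1.000: state=(-0.753, -4.484)
t=1.200: state=(-1.600, -3.327)
t=1.400: state=(-1.991, -0.826)
t=1.600: state=(-2.051, 0.029)
t=1.800: state=(-2.022, 0.215)
t=2.000: state=(-1.973, 0.261)
t=2.200: state=(-1.919, 0.281)
t=2.400: state=(-1.861, 0.296)
t=2.600: state=(-1.800, 0.313)
t=2.800: state=(-1.736, 0.332)
t=3.000: state=(-1.667, 0.355)
t=3.200: state=(-1.593, 0.383)
t=3.400: state=(-1.513, 0.418)
t=3.600: state=(-1.426, 0.463)
t=3.800: state=(-1.327, 0.524)
t=4.000: state=(-1.214, 0.609)
t=4.200: state=(-1.081, 0.735)
t=4.350: state=(-0.961, 0.876)

(x, y) = (-0.961, 0.876)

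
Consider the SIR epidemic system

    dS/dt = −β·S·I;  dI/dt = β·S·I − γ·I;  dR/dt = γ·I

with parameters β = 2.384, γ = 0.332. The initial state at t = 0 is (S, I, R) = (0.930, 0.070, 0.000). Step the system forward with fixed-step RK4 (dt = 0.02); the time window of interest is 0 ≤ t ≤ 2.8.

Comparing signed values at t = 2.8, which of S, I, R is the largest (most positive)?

largest component: I

t=0.000: state=(0.930, 0.070, 0.000)
step 1 (dt=0.02): k1=(-0.155, 0.132, 0.023), k2=(-0.158, 0.134, 0.024), k3=(-0.158, 0.134, 0.024), k4=(-0.161, 0.136, 0.024); state += dt/6·(k1+2k2+2k3+k4)
t=0.020: state=(0.927, 0.073, 0.000)
t=0.040: state=(0.924, 0.075, 0.001)
t=0.060: state=(0.920, 0.078, 0.001)
continuing one RK4 step at a time; state shown every 5 steps (Δt=0.1):
t=0.100: state=(0.913, 0.084, 0.003)
t=0.200: state=(0.893, 0.101, 0.006)
t=0.300: state=(0.870, 0.121, 0.009)
t=0.400: state=(0.843, 0.143, 0.014)
t=0.500: state=(0.812, 0.169, 0.019)
t=0.600: state=(0.778, 0.198, 0.025)
t=0.700: state=(0.739, 0.229, 0.032)
t=0.800: state=(0.697, 0.263, 0.040)
t=0.900: state=(0.652, 0.299, 0.049)
t=1.000: state=(0.604, 0.336, 0.060)
t=1.100: state=(0.556, 0.373, 0.072)
t=1.200: state=(0.506, 0.409, 0.085)
t=1.300: state=(0.457, 0.444, 0.099)
t=1.400: state=(0.410, 0.476, 0.114)
t=1.500: state=(0.364, 0.505, 0.130)
t=1.600: state=(0.322, 0.530, 0.148)
t=1.700: state=(0.283, 0.551, 0.166)
t=1.800: state=(0.248, 0.568, 0.184)
t=1.900: state=(0.216, 0.581, 0.203)
t=2.000: state=(0.188, 0.589, 0.223)
t=2.100: state=(0.163, 0.594, 0.242)
t=2.200: state=(0.142, 0.596, 0.262)
t=2.300: state=(0.123, 0.595, 0.282)
t=2.400: state=(0.107, 0.592, 0.302)
t=2.500: state=(0.093, 0.586, 0.321)
t=2.600: state=(0.081, 0.579, 0.341)
t=2.700: state=(0.070, 0.570, 0.360)
t=2.800: state=(0.061, 0.560, 0.378)
compare at T: S=0.061, I=0.560, R=0.378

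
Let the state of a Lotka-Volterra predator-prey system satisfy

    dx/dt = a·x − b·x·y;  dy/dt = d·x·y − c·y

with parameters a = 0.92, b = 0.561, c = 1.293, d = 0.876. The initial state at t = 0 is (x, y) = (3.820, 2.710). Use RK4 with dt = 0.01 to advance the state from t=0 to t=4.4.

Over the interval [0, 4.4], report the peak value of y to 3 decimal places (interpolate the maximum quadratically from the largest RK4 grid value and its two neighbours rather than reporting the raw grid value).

t=0.000: state=(3.820, 2.710)
step 1 (dt=0.01): k1=(-2.293, 5.564), k2=(-2.346, 5.594), k3=(-2.346, 5.594), k4=(-2.398, 5.623); state += dt/6·(k1+2k2+2k3+k4)
t=0.010: state=(3.797, 2.766)
t=0.020: state=(3.772, 2.822)
t=0.030: state=(3.746, 2.879)
continuing one RK4 step at a time; state shown every 20 steps (Δt=0.2):
t=0.200: state=(3.174, 3.881)
t=0.400: state=(2.328, 4.855)
t=0.600: state=(1.577, 5.261)
t=0.800: state=(1.055, 5.098)
t=1.000: state=(0.735, 4.594)
t=1.200: state=(0.546, 3.963)
t=1.400: state=(0.436, 3.332)
t=1.600: state=(0.373, 2.760)
t=1.800: state=(0.338, 2.267)
t=2.000: state=(0.323, 1.855)
t=2.200: state=(0.322, 1.515)
t=2.400: state=(0.331, 1.238)
t=2.600: state=(0.351, 1.015)
t=2.800: state=(0.381, 0.836)
t=3.000: state=(0.420, 0.692)
t=3.200: state=(0.470, 0.577)
t=3.400: state=(0.533, 0.487)
t=3.600: state=(0.609, 0.415)
t=3.800: state=(0.701, 0.360)
t=4.000: state=(0.811, 0.317)
t=4.200: state=(0.943, 0.285)
t=4.400: state=(1.099, 0.263)
largest grid value and its neighbours: y(0.620)=5.26769, y(0.630)=5.26873, y(0.640)=5.26838
parabola through these three points peaks at t≈0.632 with y≈5.26878

max y = 5.269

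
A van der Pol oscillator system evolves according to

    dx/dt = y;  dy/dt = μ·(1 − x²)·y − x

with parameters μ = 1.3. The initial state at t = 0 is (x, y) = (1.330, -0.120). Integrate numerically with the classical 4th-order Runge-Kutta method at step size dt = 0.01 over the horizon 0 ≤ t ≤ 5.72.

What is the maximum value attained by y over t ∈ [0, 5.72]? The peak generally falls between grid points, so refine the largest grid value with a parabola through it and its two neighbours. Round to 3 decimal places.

t=0.000: state=(1.330, -0.120)
step 1 (dt=0.01): k1=(-0.120, -1.210), k2=(-0.126, -1.204), k3=(-0.126, -1.204), k4=(-0.132, -1.197); state += dt/6·(k1+2k2+2k3+k4)
t=0.010: state=(1.329, -0.132)
t=0.020: state=(1.327, -0.144)
t=0.030: state=(1.326, -0.156)
continuing one RK4 step at a time; state shown every 20 steps (Δt=0.2):
t=0.200: state=(1.283, -0.339)
t=0.400: state=(1.196, -0.527)
t=0.600: state=(1.073, -0.708)
t=0.800: state=(0.912, -0.910)
t=1.000: state=(0.706, -1.164)
t=1.200: state=(0.440, -1.510)
t=1.400: state=(0.093, -1.979)
t=1.600: state=(-0.357, -2.520)
t=1.800: state=(-0.899, -2.805)
t=2.000: state=(-1.425, -2.315)
t=2.200: state=(-1.784, -1.250)
t=2.400: state=(-1.940, -0.375)
t=2.600: state=(-1.962, 0.097)
t=2.800: state=(-1.917, 0.325)
t=3.000: state=(-1.839, 0.445)
t=3.200: state=(-1.742, 0.524)
t=3.400: state=(-1.630, 0.594)
t=3.600: state=(-1.504, 0.668)
t=3.800: state=(-1.362, 0.760)
t=4.000: state=(-1.198, 0.880)
t=4.200: state=(-1.007, 1.047)
t=4.400: state=(-0.775, 1.287)
t=4.600: state=(-0.484, 1.639)
t=4.800: state=(-0.109, 2.139)
t=5.000: state=(0.378, 2.723)
t=5.200: state=(0.960, 2.987)
t=5.400: state=(1.510, 2.345)
t=5.600: state=(1.860, 1.161)
t=5.720: state=(1.963, 0.577)
largest grid value and its neighbours: y(5.160)=2.99395, y(5.170)=2.99586, y(5.180)=2.99544
parabola through these three points peaks at t≈5.173 with y≈2.99598

max y = 2.996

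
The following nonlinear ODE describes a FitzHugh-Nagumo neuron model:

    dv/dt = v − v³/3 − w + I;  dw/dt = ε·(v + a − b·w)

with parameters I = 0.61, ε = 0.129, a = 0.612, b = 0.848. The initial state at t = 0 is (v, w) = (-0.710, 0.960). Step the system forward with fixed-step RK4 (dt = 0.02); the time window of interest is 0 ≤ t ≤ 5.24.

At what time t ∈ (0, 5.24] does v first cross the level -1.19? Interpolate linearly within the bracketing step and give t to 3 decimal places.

t=0.000: state=(-0.710, 0.960)
step 1 (dt=0.02): k1=(-0.941, -0.118), k2=(-0.944, -0.119), k3=(-0.944, -0.119), k4=(-0.947, -0.120); state += dt/6·(k1+2k2+2k3+k4)
t=0.020: state=(-0.729, 0.958)
t=0.040: state=(-0.748, 0.955)
t=0.060: state=(-0.767, 0.953)
continuing one RK4 step at a time; state shown every 10 steps (Δt=0.2):
t=0.200: state=(-0.903, 0.934)
t=0.400: state=(-1.098, 0.904)
t=0.480: state=(-1.173, 0.891)
next step: t=0.500: state=(-1.191, 0.887) — v has crossed -1.19
linear interpolation between t=0.480 (-1.17266) and t=0.500 (-1.19087) → t≈0.499

t = 0.499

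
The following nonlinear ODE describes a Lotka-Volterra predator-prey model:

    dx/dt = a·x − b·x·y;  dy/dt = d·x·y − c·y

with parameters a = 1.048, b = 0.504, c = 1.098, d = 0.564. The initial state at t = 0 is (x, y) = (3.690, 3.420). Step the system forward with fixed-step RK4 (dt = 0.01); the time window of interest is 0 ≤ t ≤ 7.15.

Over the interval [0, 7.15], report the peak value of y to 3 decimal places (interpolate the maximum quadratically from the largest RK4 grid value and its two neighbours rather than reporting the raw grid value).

t=0.000: state=(3.690, 3.420)
step 1 (dt=0.01): k1=(-2.493, 3.362), k2=(-2.516, 3.355), k3=(-2.516, 3.355), k4=(-2.538, 3.346); state += dt/6·(k1+2k2+2k3+k4)
t=0.010: state=(3.665, 3.454)
t=0.020: state=(3.639, 3.487)
t=0.030: state=(3.613, 3.520)
continuing one RK4 step at a time; state shown every 25 steps (Δt=0.25):
t=0.250: state=(2.966, 4.163)
t=0.500: state=(2.216, 4.554)
t=0.750: state=(1.619, 4.525)
t=1.000: state=(1.212, 4.189)
t=1.250: state=(0.957, 3.704)
t=1.500: state=(0.806, 3.185)
t=1.750: state=(0.723, 2.694)
t=2.000: state=(0.689, 2.260)
t=2.250: state=(0.689, 1.892)
t=2.500: state=(0.720, 1.588)
t=2.750: state=(0.778, 1.341)
t=3.000: state=(0.865, 1.144)
t=3.250: state=(0.984, 0.990)
t=3.500: state=(1.137, 0.873)
t=3.750: state=(1.331, 0.789)
t=4.000: state=(1.572, 0.735)
t=4.250: state=(1.865, 0.712)
t=4.500: state=(2.216, 0.721)
t=4.750: state=(2.623, 0.770)
t=5.000: state=(3.075, 0.874)
t=5.250: state=(3.542, 1.059)
t=5.500: state=(3.956, 1.367)
t=5.750: state=(4.206, 1.852)
t=6.000: state=(4.152, 2.548)
t=6.250: state=(3.715, 3.387)
t=6.500: state=(2.997, 4.139)
t=6.750: state=(2.243, 4.547)
t=7.000: state=(1.639, 4.533)
t=7.150: state=(1.369, 4.364)
largest grid value and its neighbours: y(6.850)=4.58855, y(6.860)=4.58904, y(6.870)=4.58890
parabola through these three points peaks at t≈6.863 with y≈4.58907

max y = 4.589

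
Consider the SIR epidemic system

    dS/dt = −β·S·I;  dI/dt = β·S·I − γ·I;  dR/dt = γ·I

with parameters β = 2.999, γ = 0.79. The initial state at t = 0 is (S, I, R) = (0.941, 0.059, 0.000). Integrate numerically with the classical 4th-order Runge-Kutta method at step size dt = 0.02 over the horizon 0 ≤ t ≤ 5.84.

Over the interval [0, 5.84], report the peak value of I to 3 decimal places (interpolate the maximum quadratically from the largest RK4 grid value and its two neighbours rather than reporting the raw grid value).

t=0.000: state=(0.941, 0.059, 0.000)
step 1 (dt=0.02): k1=(-0.167, 0.120, 0.047), k2=(-0.170, 0.122, 0.048), k3=(-0.170, 0.122, 0.048), k4=(-0.173, 0.124, 0.049); state += dt/6·(k1+2k2+2k3+k4)
t=0.020: state=(0.938, 0.061, 0.001)
t=0.040: state=(0.934, 0.064, 0.002)
t=0.060: state=(0.930, 0.067, 0.003)
continuing one RK4 step at a time; state shown every 10 steps (Δt=0.2):
t=0.200: state=(0.901, 0.088, 0.011)
t=0.400: state=(0.845, 0.126, 0.028)
t=0.600: state=(0.773, 0.175, 0.052)
t=0.800: state=(0.684, 0.232, 0.084)
t=1.000: state=(0.585, 0.290, 0.125)
t=1.200: state=(0.484, 0.341, 0.175)
t=1.400: state=(0.390, 0.378, 0.232)
t=1.600: state=(0.308, 0.398, 0.294)
t=1.800: state=(0.243, 0.400, 0.357)
t=2.000: state=(0.191, 0.389, 0.420)
t=2.200: state=(0.152, 0.368, 0.480)
t=2.400: state=(0.123, 0.341, 0.536)
t=2.600: state=(0.101, 0.312, 0.587)
t=2.800: state=(0.085, 0.281, 0.634)
t=3.000: state=(0.072, 0.252, 0.676)
t=3.200: state=(0.063, 0.224, 0.714)
t=3.400: state=(0.055, 0.198, 0.747)
t=3.600: state=(0.049, 0.174, 0.776)
t=3.800: state=(0.045, 0.153, 0.802)
t=4.000: state=(0.041, 0.134, 0.825)
t=4.200: state=(0.038, 0.117, 0.845)
t=4.400: state=(0.036, 0.102, 0.862)
t=4.600: state=(0.034, 0.089, 0.877)
t=4.800: state=(0.032, 0.078, 0.890)
t=5.000: state=(0.031, 0.068, 0.902)
t=5.200: state=(0.030, 0.059, 0.912)
t=5.400: state=(0.029, 0.051, 0.920)
t=5.600: state=(0.028, 0.044, 0.928)
t=5.800: state=(0.027, 0.039, 0.934)
t=5.840: state=(0.027, 0.037, 0.936)
largest grid value and its neighbours: I(1.720)=0.40117, I(1.740)=0.40118, I(1.760)=0.40104
parabola through these three points peaks at t≈1.731 with I≈0.40119

max I = 0.401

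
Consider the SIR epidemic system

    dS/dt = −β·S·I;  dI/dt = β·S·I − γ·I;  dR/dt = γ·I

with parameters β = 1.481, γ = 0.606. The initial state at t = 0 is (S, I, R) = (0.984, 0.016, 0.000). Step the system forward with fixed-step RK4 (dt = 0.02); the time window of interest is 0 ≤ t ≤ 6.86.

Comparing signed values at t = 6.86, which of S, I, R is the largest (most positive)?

t=0.000: state=(0.984, 0.016, 0.000)
step 1 (dt=0.02): k1=(-0.023, 0.014, 0.010), k2=(-0.024, 0.014, 0.010), k3=(-0.024, 0.014, 0.010), k4=(-0.024, 0.014, 0.010); state += dt/6·(k1+2k2+2k3+k4)
t=0.020: state=(0.984, 0.016, 0.000)
t=0.040: state=(0.983, 0.017, 0.000)
t=0.060: state=(0.983, 0.017, 0.001)
continuing one RK4 step at a time; state shown every 25 steps (Δt=0.5):
t=0.500: state=(0.970, 0.024, 0.006)
t=1.000: state=(0.948, 0.037, 0.015)
t=1.500: state=(0.917, 0.054, 0.029)
t=2.000: state=(0.874, 0.077, 0.049)
t=2.500: state=(0.817, 0.107, 0.076)
t=3.000: state=(0.745, 0.141, 0.114)
t=3.500: state=(0.662, 0.176, 0.162)
t=4.000: state=(0.575, 0.205, 0.220)
t=4.500: state=(0.490, 0.225, 0.285)
t=5.000: state=(0.414, 0.232, 0.355)
t=5.500: state=(0.349, 0.227, 0.424)
t=6.000: state=(0.296, 0.213, 0.491)
t=6.500: state=(0.255, 0.192, 0.553)
t=6.860: state=(0.231, 0.176, 0.593)
compare at T: S=0.231, I=0.176, R=0.593

largest component: R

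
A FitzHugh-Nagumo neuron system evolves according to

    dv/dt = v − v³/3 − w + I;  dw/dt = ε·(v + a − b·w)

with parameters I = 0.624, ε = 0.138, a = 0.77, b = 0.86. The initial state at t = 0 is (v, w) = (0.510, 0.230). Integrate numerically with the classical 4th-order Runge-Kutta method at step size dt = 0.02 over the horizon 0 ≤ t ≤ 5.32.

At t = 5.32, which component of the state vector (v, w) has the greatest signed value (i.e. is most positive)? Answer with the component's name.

t=0.000: state=(0.510, 0.230)
step 1 (dt=0.02): k1=(0.860, 0.149), k2=(0.865, 0.150), k3=(0.865, 0.150), k4=(0.869, 0.151); state += dt/6·(k1+2k2+2k3+k4)
t=0.020: state=(0.527, 0.233)
t=0.040: state=(0.545, 0.236)
t=0.060: state=(0.562, 0.239)
continuing one RK4 step at a time; state shown every 10 steps (Δt=0.2):
t=0.200: state=(0.691, 0.262)
t=0.400: state=(0.884, 0.298)
t=0.600: state=(1.078, 0.339)
t=0.800: state=(1.257, 0.384)
t=1.000: state=(1.408, 0.432)
t=1.200: state=(1.524, 0.483)
t=1.400: state=(1.603, 0.536)
t=1.600: state=(1.653, 0.589)
t=1.800: state=(1.679, 0.641)
t=2.000: state=(1.688, 0.693)
t=2.200: state=(1.686, 0.744)
t=2.400: state=(1.677, 0.793)
t=2.600: state=(1.662, 0.841)
t=2.800: state=(1.643, 0.888)
t=3.000: state=(1.622, 0.932)
t=3.200: state=(1.600, 0.976)
t=3.400: state=(1.576, 1.017)
t=3.600: state=(1.551, 1.057)
t=3.800: state=(1.526, 1.095)
t=4.000: state=(1.500, 1.131)
t=4.200: state=(1.473, 1.166)
t=4.400: state=(1.446, 1.200)
t=4.600: state=(1.418, 1.232)
t=4.800: state=(1.390, 1.262)
t=5.000: state=(1.361, 1.291)
t=5.200: state=(1.331, 1.319)
t=5.320: state=(1.313, 1.334)
compare at T: v=1.313, w=1.334

largest component: w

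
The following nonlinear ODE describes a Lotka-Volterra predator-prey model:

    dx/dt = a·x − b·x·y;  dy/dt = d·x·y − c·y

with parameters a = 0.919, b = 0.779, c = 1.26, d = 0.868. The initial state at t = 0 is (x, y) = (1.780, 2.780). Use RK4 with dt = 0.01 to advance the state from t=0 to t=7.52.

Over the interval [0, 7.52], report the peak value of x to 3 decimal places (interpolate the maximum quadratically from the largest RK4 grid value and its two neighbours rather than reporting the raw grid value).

max x = 3.126

t=0.000: state=(1.780, 2.780)
step 1 (dt=0.01): k1=(-2.219, 0.792), k2=(-2.211, 0.767), k3=(-2.210, 0.767), k4=(-2.202, 0.741); state += dt/6·(k1+2k2+2k3+k4)
t=0.010: state=(1.758, 2.788)
t=0.020: state=(1.736, 2.795)
t=0.030: state=(1.714, 2.801)
continuing one RK4 step at a time; state shown every 25 steps (Δt=0.25):
t=0.250: state=(1.292, 2.824)
t=0.500: state=(0.953, 2.622)
t=0.750: state=(0.742, 2.296)
t=1.000: state=(0.618, 1.940)
t=1.250: state=(0.551, 1.606)
t=1.500: state=(0.522, 1.316)
t=1.750: state=(0.521, 1.075)
t=2.000: state=(0.542, 0.880)
t=2.250: state=(0.584, 0.726)
t=2.500: state=(0.646, 0.605)
t=2.750: state=(0.729, 0.512)
t=3.000: state=(0.837, 0.443)
t=3.250: state=(0.971, 0.393)
t=3.500: state=(1.135, 0.360)
t=3.750: state=(1.334, 0.343)
t=4.000: state=(1.571, 0.343)
t=4.250: state=(1.846, 0.363)
t=4.500: state=(2.156, 0.408)
t=4.750: state=(2.486, 0.493)
t=5.000: state=(2.805, 0.639)
t=5.250: state=(3.050, 0.883)
t=5.500: state=(3.121, 1.263)
t=5.750: state=(2.924, 1.786)
t=6.000: state=(2.458, 2.347)
t=6.250: state=(1.877, 2.741)
t=6.500: state=(1.365, 2.837)
t=6.750: state=(1.001, 2.669)
t=7.000: state=(0.771, 2.356)
t=7.250: state=(0.635, 2.000)
t=7.500: state=(0.560, 1.660)
t=7.520: state=(0.556, 1.635)
largest grid value and its neighbours: x(5.440)=3.12588, x(5.450)=3.12621, x(5.460)=3.12612
parabola through these three points peaks at t≈5.453 with x≈3.12623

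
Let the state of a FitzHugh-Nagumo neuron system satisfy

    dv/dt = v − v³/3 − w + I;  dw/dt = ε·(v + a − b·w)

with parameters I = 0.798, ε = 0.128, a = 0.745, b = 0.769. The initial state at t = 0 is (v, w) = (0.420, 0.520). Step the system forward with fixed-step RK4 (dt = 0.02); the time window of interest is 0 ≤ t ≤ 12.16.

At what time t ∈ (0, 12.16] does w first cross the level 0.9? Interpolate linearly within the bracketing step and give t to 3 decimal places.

t=0.000: state=(0.420, 0.520)
step 1 (dt=0.02): k1=(0.673, 0.098), k2=(0.678, 0.099), k3=(0.678, 0.099), k4=(0.682, 0.099); state += dt/6·(k1+2k2+2k3+k4)
t=0.020: state=(0.434, 0.522)
t=0.040: state=(0.447, 0.524)
t=0.060: state=(0.461, 0.526)
continuing one RK4 step at a time; state shown every 25 steps (Δt=0.5):
t=0.500: state=(0.807, 0.579)
t=1.000: state=(1.222, 0.662)
t=1.500: state=(1.512, 0.763)
t=2.000: state=(1.631, 0.872)
t=2.120: state=(1.642, 0.898)
next step: t=2.140: state=(1.643, 0.902) — w has crossed 0.9
linear interpolation between t=2.120 (0.89800) and t=2.140 (0.90234) → t≈2.129

t = 2.129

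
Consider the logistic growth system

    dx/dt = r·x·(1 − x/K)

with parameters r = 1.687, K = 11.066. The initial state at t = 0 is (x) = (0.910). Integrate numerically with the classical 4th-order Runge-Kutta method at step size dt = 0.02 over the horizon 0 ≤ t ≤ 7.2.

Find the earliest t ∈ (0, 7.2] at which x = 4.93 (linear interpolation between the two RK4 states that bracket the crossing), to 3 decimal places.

t = 1.300

t=0.000: state=(0.910)
step 1 (dt=0.02): k1=(1.409), k2=(1.429), k3=(1.429), k4=(1.449); state += dt/6·(k1+2k2+2k3+k4)
t=0.020: state=(0.939)
t=0.040: state=(0.968)
t=0.060: state=(0.998)
continuing one RK4 step at a time; state shown every 25 steps (Δt=0.5):
t=0.500: state=(1.908)
t=1.000: state=(3.610)
t=1.300: state=(4.929)
next step: t=1.320: state=(5.021) — x has crossed 4.93
linear interpolation between t=1.300 (4.92879) and t=1.320 (5.02118) → t≈1.300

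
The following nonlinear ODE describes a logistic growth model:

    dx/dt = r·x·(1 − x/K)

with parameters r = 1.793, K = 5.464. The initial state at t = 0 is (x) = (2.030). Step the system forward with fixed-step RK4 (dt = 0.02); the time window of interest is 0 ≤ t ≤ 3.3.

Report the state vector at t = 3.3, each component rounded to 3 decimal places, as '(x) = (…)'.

(x) = (5.439)

t=0.000: state=(2.030)
step 1 (dt=0.02): k1=(2.288), k2=(2.298), k3=(2.298), k4=(2.308); state += dt/6·(k1+2k2+2k3+k4)
t=0.020: state=(2.076)
t=0.040: state=(2.122)
t=0.060: state=(2.169)
continuing one RK4 step at a time; state shown every 10 steps (Δt=0.2):
t=0.200: state=(2.504)
t=0.400: state=(2.993)
t=0.600: state=(3.465)
t=0.800: state=(3.894)
t=1.000: state=(4.263)
t=1.200: state=(4.566)
t=1.400: state=(4.804)
t=1.600: state=(4.985)
t=1.800: state=(5.120)
t=2.000: state=(5.219)
t=2.200: state=(5.291)
t=2.400: state=(5.342)
t=2.600: state=(5.378)
t=2.800: state=(5.404)
t=3.000: state=(5.422)
t=3.200: state=(5.434)
t=3.300: state=(5.439)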